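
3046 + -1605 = 1441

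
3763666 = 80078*47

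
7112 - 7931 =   -  819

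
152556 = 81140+71416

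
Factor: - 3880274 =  - 2^1*1940137^1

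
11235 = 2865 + 8370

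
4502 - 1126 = 3376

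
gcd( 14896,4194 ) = 2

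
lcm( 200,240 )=1200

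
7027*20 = 140540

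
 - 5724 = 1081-6805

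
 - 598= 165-763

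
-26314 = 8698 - 35012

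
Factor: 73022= 2^1*29^1*1259^1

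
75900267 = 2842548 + 73057719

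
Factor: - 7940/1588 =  - 5= - 5^1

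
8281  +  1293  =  9574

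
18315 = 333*55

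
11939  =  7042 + 4897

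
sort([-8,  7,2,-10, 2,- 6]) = [ - 10, - 8, - 6 , 2, 2,7]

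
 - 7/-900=7/900 = 0.01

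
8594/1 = 8594 =8594.00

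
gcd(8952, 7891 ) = 1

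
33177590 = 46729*710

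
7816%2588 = 52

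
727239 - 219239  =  508000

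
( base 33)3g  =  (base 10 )115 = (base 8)163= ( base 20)5f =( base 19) 61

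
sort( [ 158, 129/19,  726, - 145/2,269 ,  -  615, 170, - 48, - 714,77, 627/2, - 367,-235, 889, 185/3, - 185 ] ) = [ - 714, - 615, - 367 , - 235, - 185, - 145/2,- 48 , 129/19, 185/3,77,  158,170, 269, 627/2,726,889] 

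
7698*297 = 2286306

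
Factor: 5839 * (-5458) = - 2^1* 2729^1*5839^1  =  - 31869262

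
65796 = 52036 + 13760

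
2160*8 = 17280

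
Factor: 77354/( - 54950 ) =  -38677/27475  =  - 5^( - 2)*7^( - 1)*157^( - 1)*38677^1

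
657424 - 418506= 238918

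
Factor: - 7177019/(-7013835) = 3^( - 2)*5^( - 1)*137^1 * 52387^1*155863^ ( - 1)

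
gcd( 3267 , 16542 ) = 9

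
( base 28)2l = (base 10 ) 77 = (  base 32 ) 2D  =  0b1001101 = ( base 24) 35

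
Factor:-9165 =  - 3^1*5^1 * 13^1*47^1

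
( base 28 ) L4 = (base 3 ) 210221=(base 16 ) 250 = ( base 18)1EG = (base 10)592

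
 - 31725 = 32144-63869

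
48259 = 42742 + 5517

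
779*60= 46740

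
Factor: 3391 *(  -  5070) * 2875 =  - 49428063750= - 2^1*3^1*5^4 * 13^2*23^1* 3391^1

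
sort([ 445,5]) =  [5, 445 ] 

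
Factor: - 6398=-2^1*7^1*457^1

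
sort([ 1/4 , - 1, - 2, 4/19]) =[ - 2, - 1, 4/19,1/4 ]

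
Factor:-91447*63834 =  - 2^1*3^1*19^1*4813^1*10639^1 = - 5837427798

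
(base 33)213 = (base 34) 1v4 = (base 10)2214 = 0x8A6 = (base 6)14130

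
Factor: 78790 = 2^1*5^1*7879^1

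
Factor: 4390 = 2^1*5^1*439^1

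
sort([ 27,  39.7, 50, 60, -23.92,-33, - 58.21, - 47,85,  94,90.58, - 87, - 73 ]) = [ - 87,-73, - 58.21 , - 47, - 33, - 23.92, 27, 39.7, 50, 60,  85, 90.58, 94] 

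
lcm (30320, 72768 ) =363840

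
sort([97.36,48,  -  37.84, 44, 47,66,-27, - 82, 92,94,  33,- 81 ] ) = [ -82, - 81, - 37.84, - 27, 33, 44,47, 48,66, 92 , 94,97.36]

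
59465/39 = 1524 + 29/39 = 1524.74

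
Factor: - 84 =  - 2^2 * 3^1*7^1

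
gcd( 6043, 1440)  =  1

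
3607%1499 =609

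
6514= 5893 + 621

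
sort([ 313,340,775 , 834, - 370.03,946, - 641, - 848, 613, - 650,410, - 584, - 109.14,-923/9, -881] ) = [ - 881, - 848, - 650, - 641, - 584, - 370.03, - 109.14, - 923/9,313,340 , 410, 613,775, 834,946 ]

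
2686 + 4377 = 7063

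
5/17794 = 5/17794 = 0.00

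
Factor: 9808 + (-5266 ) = 4542=2^1*3^1*757^1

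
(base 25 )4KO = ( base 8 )5720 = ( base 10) 3024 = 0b101111010000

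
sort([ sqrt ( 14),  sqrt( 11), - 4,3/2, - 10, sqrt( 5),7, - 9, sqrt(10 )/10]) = [  -  10,  -  9,  -  4, sqrt(10)/10,  3/2, sqrt(5), sqrt( 11), sqrt( 14),  7] 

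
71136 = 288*247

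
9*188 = 1692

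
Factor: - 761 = - 761^1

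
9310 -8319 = 991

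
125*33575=4196875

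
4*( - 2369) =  - 9476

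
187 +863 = 1050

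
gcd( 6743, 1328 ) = 1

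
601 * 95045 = 57122045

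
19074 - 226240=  - 207166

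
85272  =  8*10659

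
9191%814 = 237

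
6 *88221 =529326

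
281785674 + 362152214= 643937888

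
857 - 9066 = - 8209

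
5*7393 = 36965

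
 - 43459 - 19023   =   - 62482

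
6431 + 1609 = 8040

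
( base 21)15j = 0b1000110101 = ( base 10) 565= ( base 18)1D7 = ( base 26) LJ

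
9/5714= 9/5714 =0.00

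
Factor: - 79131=-3^1 *13^1*2029^1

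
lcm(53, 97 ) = 5141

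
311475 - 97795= 213680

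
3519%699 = 24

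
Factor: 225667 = 13^1*17359^1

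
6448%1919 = 691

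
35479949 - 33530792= 1949157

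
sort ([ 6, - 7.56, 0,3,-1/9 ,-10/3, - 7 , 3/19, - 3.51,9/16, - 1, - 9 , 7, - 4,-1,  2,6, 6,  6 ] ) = [-9,-7.56 ,-7 ,-4, - 3.51,  -  10/3,-1,-1, - 1/9,0,  3/19, 9/16,2, 3,6,  6,6,  6 , 7 ]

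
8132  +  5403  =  13535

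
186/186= 1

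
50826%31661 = 19165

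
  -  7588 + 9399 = 1811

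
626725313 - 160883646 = 465841667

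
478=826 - 348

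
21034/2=10517  =  10517.00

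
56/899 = 56/899 = 0.06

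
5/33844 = 5/33844 =0.00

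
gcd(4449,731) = 1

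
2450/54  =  45+10/27 = 45.37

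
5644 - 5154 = 490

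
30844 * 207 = 6384708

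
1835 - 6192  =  -4357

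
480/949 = 480/949   =  0.51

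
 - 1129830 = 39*(-28970)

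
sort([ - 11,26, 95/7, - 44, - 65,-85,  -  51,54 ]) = [ - 85, - 65, - 51, - 44, - 11,95/7,  26, 54 ] 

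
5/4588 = 5/4588  =  0.00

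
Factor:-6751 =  - 43^1*157^1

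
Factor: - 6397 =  - 6397^1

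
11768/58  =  5884/29 = 202.90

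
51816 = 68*762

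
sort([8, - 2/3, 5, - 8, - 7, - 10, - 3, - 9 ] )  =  [  -  10,-9, - 8,  -  7, - 3,-2/3,5, 8 ]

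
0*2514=0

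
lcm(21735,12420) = 86940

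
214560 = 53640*4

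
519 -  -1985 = 2504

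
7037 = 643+6394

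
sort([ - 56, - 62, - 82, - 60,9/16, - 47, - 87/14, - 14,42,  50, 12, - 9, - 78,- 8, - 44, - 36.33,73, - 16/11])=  [-82,-78, - 62, - 60, - 56, - 47, - 44,-36.33,-14,  -  9, - 8, - 87/14 ,-16/11 , 9/16,  12,42, 50, 73]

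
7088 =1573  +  5515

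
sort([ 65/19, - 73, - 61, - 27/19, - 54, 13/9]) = [ - 73, - 61,-54, - 27/19, 13/9,65/19] 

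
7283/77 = 94+ 45/77 = 94.58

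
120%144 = 120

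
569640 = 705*808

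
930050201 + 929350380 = 1859400581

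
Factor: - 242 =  - 2^1 * 11^2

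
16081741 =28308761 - 12227020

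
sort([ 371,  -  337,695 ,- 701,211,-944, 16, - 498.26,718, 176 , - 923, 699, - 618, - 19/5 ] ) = [ - 944, -923, -701, - 618, - 498.26 , - 337, - 19/5,16,176,211, 371,695, 699, 718] 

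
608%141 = 44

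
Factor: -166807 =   -  166807^1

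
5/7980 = 1/1596 = 0.00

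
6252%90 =42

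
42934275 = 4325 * 9927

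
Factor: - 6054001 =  - 6054001^1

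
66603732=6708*9929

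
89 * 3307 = 294323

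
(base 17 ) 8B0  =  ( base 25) 3oo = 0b100111000011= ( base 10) 2499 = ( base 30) 2N9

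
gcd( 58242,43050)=6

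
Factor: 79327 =23^1* 3449^1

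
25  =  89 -64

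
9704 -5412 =4292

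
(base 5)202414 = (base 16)19d1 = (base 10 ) 6609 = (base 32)6eh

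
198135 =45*4403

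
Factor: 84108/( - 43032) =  - 2^( - 1 )*11^( - 1 )*43^1 = - 43/22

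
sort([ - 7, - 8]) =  [ - 8, - 7 ]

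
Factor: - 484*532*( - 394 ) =101450272 = 2^5*7^1*11^2*19^1*197^1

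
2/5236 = 1/2618 = 0.00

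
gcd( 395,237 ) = 79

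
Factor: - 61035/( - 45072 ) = 65/48 = 2^( - 4 )*3^( - 1) * 5^1*13^1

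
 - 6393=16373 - 22766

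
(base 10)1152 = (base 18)3A0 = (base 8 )2200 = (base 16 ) 480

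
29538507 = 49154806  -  19616299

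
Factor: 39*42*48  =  78624=2^5*3^3*7^1*13^1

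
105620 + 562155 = 667775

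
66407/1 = 66407=66407.00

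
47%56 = 47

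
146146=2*73073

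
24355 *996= 24257580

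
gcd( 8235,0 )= 8235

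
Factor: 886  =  2^1*443^1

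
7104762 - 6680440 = 424322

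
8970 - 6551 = 2419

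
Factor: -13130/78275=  - 2^1*5^ ( -1 )*13^1*31^( -1 ) = - 26/155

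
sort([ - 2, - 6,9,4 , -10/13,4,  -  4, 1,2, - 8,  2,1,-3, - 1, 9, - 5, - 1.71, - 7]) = [ - 8, - 7, - 6, - 5,-4, - 3, -2,-1.71, - 1, -10/13,1,1,2,2,4,4,9,  9]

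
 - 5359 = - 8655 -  - 3296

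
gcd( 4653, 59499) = 99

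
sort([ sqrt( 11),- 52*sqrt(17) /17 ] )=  [ - 52*sqrt( 17)/17, sqrt ( 11) ]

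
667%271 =125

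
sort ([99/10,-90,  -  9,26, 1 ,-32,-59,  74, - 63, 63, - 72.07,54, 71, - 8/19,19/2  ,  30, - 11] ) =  [ - 90,-72.07, - 63, - 59, - 32 , - 11, - 9,- 8/19, 1,19/2,99/10,26,30, 54, 63,71 , 74] 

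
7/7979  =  7/7979 = 0.00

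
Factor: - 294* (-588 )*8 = 2^6*3^2*7^4 = 1382976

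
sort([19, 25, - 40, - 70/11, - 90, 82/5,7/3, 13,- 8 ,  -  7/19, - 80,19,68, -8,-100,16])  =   [ - 100, - 90,- 80, - 40, - 8, - 8, - 70/11, - 7/19, 7/3,13 , 16, 82/5,19,19, 25, 68 ] 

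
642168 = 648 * 991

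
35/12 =35/12 = 2.92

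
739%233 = 40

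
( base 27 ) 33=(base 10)84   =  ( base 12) 70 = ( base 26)36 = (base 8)124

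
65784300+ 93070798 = 158855098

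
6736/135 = 6736/135 = 49.90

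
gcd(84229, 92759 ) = 1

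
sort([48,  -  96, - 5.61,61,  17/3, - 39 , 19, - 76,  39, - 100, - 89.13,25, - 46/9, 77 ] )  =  [ - 100, - 96,-89.13, - 76 , - 39, - 5.61  , - 46/9, 17/3 , 19,25, 39,48,61,77 ] 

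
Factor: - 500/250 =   -  2^1= - 2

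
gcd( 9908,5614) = 2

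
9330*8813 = 82225290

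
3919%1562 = 795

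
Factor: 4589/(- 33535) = - 13/95 = -5^( - 1 ) * 13^1*19^( - 1)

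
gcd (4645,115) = 5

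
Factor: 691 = 691^1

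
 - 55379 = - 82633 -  - 27254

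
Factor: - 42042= - 2^1*3^1*7^2*11^1*13^1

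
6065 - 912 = 5153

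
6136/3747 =6136/3747 = 1.64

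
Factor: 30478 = 2^1*7^2* 311^1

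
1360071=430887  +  929184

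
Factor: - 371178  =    -  2^1*3^2*17^1*1213^1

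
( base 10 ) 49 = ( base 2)110001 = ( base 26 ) 1N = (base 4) 301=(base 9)54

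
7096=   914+6182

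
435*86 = 37410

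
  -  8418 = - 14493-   -  6075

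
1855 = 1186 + 669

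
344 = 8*43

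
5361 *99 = 530739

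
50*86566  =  4328300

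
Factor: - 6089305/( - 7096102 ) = 2^(  -  1) * 5^1 * 13^( - 1) * 272927^(-1)*1217861^1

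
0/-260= 0/1 = - 0.00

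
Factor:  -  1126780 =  - 2^2*5^1*53^1*1063^1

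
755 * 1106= 835030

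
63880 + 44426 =108306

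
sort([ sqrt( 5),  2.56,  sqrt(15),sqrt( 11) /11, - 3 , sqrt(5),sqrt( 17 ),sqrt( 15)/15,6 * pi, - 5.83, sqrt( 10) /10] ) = [ - 5.83, - 3,sqrt(15 )/15,  sqrt(11) /11, sqrt( 10)/10, sqrt(5)  ,  sqrt(5 ), 2.56,sqrt(15), sqrt( 17 ), 6*pi] 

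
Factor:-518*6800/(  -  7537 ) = 2^5 * 5^2 * 7^1 * 17^1*37^1 * 7537^(- 1 ) = 3522400/7537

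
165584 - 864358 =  - 698774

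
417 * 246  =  102582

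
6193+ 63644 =69837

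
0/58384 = 0 = 0.00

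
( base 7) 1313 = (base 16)1F4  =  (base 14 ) 27a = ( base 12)358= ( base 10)500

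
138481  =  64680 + 73801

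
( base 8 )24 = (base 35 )k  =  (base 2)10100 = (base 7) 26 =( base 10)20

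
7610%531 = 176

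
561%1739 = 561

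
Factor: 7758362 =2^1*3879181^1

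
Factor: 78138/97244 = 39069/48622  =  2^( - 1)*3^3*7^(  -  1 )*23^( - 1 )*151^( - 1 ) * 1447^1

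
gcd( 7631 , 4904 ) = 1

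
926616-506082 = 420534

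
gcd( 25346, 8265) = 551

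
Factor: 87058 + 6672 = 2^1*5^1  *7^1*13^1*103^1 = 93730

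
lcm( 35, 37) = 1295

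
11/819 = 11/819 = 0.01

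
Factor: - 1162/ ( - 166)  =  7 = 7^1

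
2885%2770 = 115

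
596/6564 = 149/1641  =  0.09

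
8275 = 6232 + 2043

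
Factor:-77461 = -71^1*1091^1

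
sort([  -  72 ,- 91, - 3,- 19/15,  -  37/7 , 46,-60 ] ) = [ - 91, - 72,-60, - 37/7,-3 , - 19/15, 46 ] 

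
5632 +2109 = 7741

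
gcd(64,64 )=64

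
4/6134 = 2/3067 = 0.00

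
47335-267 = 47068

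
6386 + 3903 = 10289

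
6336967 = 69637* 91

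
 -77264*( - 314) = 24260896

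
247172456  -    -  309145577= 556318033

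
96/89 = 1 + 7/89 = 1.08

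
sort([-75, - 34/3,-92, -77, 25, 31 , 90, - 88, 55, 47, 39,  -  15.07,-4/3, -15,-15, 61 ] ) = [ - 92, - 88, - 77, - 75 , - 15.07, - 15, -15, - 34/3 , - 4/3 , 25, 31, 39,47,55,  61, 90 ] 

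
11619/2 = 11619/2 = 5809.50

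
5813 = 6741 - 928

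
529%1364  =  529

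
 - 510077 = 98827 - 608904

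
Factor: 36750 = 2^1*3^1*5^3*7^2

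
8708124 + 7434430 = 16142554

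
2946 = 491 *6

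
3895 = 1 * 3895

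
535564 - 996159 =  - 460595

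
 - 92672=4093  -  96765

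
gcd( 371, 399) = 7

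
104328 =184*567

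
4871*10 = 48710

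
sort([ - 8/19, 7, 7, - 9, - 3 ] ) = [- 9, - 3 , - 8/19, 7, 7 ] 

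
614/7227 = 614/7227 = 0.08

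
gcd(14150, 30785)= 5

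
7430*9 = 66870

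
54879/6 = 18293/2 = 9146.50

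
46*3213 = 147798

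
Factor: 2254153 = 11^1* 204923^1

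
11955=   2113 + 9842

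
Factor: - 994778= - 2^1*497389^1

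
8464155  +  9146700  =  17610855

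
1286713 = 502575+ 784138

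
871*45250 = 39412750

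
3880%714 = 310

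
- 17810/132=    - 135 + 5/66 = - 134.92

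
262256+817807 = 1080063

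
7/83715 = 7/83715 = 0.00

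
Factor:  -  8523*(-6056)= 51615288 = 2^3*3^2*757^1*947^1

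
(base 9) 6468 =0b1001010011000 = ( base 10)4760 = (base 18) EC8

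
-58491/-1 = 58491/1 = 58491.00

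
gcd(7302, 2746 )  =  2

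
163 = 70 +93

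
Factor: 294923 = 294923^1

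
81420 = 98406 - 16986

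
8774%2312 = 1838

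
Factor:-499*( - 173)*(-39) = -3366753 = -3^1 *13^1 *173^1 * 499^1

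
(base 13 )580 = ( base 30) 11j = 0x3b5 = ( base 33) SP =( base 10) 949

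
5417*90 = 487530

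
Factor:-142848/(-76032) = 62/33  =  2^1 *3^(-1 )*11^(-1 )*31^1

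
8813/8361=1 + 452/8361=1.05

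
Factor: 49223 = 49223^1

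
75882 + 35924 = 111806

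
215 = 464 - 249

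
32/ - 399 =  - 32/399 = - 0.08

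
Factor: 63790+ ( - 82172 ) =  - 2^1*7^1*13^1*101^1 = - 18382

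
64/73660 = 16/18415=0.00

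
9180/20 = 459 = 459.00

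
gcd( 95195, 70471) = 1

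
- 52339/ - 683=52339/683=76.63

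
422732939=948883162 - 526150223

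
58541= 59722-1181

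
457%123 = 88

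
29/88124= 29/88124= 0.00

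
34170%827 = 263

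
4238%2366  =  1872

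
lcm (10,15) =30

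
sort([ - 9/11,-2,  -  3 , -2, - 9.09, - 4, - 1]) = [ - 9.09, - 4, - 3, - 2, - 2, - 1, - 9/11] 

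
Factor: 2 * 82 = 2^2*41^1 = 164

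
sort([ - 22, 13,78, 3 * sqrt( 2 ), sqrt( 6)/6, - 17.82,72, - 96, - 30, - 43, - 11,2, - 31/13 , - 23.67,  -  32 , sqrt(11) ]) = [ - 96, - 43, - 32, - 30,-23.67 , - 22, -17.82, - 11, - 31/13, sqrt(6 )/6,2, sqrt (11),3*sqrt( 2 ),13, 72,78]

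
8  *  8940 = 71520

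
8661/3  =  2887 = 2887.00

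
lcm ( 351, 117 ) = 351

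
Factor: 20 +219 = 239 =239^1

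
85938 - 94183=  - 8245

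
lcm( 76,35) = 2660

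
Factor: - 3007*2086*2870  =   - 18002367740 =- 2^2*5^1 * 7^2*31^1 * 41^1 *97^1*149^1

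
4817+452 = 5269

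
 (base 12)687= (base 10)967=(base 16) 3c7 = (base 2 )1111000111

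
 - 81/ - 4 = 20 + 1/4 = 20.25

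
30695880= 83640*367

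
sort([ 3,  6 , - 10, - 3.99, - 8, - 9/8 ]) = [  -  10, - 8,- 3.99, - 9/8, 3, 6]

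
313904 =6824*46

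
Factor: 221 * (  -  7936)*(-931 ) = 1632839936 = 2^8*7^2*13^1*17^1*19^1*31^1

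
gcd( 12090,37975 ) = 155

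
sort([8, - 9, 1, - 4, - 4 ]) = [ - 9, - 4, - 4,1, 8 ]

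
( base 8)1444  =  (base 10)804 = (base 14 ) 416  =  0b1100100100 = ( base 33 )oc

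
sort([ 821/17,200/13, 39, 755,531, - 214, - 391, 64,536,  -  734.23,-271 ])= [ - 734.23, - 391, - 271, - 214,200/13, 39,  821/17,  64 , 531, 536, 755]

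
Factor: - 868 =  - 2^2  *  7^1*31^1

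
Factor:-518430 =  - 2^1 * 3^1*  5^1*11^1*1571^1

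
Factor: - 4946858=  - 2^1 * 7^1*229^1*1543^1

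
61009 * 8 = 488072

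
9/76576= 9/76576 = 0.00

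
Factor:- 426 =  - 2^1 *3^1*71^1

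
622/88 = 311/44=7.07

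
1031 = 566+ 465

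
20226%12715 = 7511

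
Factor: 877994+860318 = 1738312 = 2^3 * 151^1*1439^1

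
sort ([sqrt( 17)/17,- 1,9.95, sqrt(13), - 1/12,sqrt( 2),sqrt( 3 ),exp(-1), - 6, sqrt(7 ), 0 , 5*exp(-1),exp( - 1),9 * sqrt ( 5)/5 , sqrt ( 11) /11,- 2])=[  -  6, - 2, - 1,-1/12 , 0,sqrt( 17 ) /17, sqrt(11)/11, exp ( - 1),exp(- 1 ),sqrt(  2 ),sqrt(3 ),5*exp(-1 ),sqrt(7), sqrt( 13),9*sqrt ( 5)/5,9.95 ]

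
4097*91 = 372827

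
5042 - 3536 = 1506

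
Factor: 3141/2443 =3^2*7^( - 1)  =  9/7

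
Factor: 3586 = 2^1*11^1 * 163^1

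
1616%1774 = 1616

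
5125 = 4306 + 819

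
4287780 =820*5229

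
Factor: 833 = 7^2*17^1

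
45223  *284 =12843332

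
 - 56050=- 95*590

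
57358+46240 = 103598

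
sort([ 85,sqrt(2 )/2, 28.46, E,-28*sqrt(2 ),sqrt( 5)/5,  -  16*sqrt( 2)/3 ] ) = [ - 28*sqrt( 2), - 16*sqrt( 2)/3, sqrt(5 ) /5,  sqrt( 2)/2 , E,28.46, 85 ] 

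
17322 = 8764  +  8558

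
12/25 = 12/25 = 0.48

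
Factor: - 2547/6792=  -  3/8 = - 2^(-3)*3^1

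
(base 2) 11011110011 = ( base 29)23A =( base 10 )1779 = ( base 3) 2102220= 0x6f3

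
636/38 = 318/19 = 16.74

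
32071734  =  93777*342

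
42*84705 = 3557610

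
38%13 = 12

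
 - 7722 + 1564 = -6158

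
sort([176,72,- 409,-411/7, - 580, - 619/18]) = [ - 580,-409, - 411/7, - 619/18,72,176]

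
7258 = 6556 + 702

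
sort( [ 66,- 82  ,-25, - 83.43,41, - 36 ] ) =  [ - 83.43, - 82, - 36,-25,41,66] 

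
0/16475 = 0 = 0.00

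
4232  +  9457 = 13689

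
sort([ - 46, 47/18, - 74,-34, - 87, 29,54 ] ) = [ - 87  , - 74,-46, - 34, 47/18, 29, 54 ] 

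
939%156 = 3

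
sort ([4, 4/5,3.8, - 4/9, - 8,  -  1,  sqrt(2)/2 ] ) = [ - 8,-1,  -  4/9, sqrt( 2 ) /2,4/5, 3.8,4 ] 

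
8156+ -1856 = 6300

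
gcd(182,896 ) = 14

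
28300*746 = 21111800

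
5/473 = 5/473 = 0.01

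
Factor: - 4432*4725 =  - 2^4 * 3^3*5^2*7^1*277^1 = - 20941200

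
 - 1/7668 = -1 + 7667/7668=-0.00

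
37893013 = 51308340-13415327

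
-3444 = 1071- 4515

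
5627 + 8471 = 14098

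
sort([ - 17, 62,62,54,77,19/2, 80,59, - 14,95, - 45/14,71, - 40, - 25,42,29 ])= [ - 40, - 25, - 17,-14, - 45/14, 19/2,29, 42,54,59, 62,62, 71,77,80,95 ] 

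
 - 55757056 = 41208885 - 96965941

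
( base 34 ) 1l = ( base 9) 61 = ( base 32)1N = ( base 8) 67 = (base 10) 55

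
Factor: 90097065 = 3^2*5^1*2002157^1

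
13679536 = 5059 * 2704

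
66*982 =64812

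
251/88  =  2+75/88  =  2.85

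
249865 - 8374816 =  - 8124951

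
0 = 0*1529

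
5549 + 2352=7901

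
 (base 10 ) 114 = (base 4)1302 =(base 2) 1110010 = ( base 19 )60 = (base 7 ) 222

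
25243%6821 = 4780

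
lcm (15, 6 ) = 30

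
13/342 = 13/342 = 0.04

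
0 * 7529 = 0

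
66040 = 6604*10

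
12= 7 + 5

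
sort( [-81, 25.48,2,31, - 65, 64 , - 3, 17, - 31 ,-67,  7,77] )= [ - 81 ,  -  67, - 65, - 31, - 3, 2, 7,17, 25.48,31,  64, 77]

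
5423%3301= 2122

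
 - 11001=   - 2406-8595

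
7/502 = 7/502 = 0.01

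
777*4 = 3108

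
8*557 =4456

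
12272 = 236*52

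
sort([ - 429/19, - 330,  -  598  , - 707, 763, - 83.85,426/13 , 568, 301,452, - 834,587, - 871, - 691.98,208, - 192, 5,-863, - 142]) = [ - 871, - 863,- 834, - 707, - 691.98, - 598, - 330, - 192, - 142, - 83.85, - 429/19, 5, 426/13 , 208,301, 452,568, 587, 763]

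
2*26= 52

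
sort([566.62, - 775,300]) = [ - 775,300, 566.62]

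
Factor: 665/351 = 3^(- 3)*5^1*7^1*13^ (-1 )* 19^1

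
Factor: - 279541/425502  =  -2^(  -  1 ) * 3^ ( - 2)*7^( - 1)*11^(-1)*307^ (-1 )*279541^1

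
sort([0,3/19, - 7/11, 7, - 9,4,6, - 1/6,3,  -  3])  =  [ - 9,-3,-7/11, - 1/6 , 0, 3/19,3 , 4,6, 7] 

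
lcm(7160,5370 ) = 21480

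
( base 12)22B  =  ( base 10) 323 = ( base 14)191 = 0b101000011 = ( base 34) 9H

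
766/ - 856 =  - 1 + 45/428  =  - 0.89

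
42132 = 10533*4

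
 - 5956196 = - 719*8284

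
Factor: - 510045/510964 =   -  555/556 = - 2^(  -  2 )*3^1*5^1  *  37^1*139^( - 1)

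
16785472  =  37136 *452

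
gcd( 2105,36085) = 5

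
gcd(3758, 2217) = 1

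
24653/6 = 4108+5/6  =  4108.83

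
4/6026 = 2/3013=0.00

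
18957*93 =1763001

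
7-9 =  - 2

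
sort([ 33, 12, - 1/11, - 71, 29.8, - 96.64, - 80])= [ - 96.64, - 80, - 71 ,-1/11, 12, 29.8, 33 ] 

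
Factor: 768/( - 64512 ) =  - 1/84 =- 2^( - 2 )* 3^( - 1)*7^(-1) 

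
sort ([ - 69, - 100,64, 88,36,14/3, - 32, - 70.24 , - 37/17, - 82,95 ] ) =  [ - 100,- 82, - 70.24,-69, - 32,-37/17,14/3 , 36,64,  88, 95] 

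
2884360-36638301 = -33753941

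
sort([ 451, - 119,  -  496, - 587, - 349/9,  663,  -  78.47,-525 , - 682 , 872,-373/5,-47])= [  -  682, - 587,  -  525, - 496,-119, - 78.47,  -  373/5, - 47 ,-349/9,451,663,872 ] 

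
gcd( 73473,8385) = 3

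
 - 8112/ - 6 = 1352/1=1352.00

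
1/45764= 1/45764 = 0.00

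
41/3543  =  41/3543 = 0.01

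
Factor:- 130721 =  - 37^1*3533^1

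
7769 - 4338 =3431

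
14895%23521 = 14895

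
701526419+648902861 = 1350429280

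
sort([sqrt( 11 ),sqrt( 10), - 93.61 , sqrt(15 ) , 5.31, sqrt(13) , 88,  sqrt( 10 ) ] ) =[ - 93.61, sqrt(10),sqrt( 10 ),  sqrt( 11),sqrt( 13), sqrt( 15 ),5.31,  88] 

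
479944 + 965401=1445345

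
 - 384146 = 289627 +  - 673773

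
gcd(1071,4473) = 63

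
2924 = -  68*( - 43 ) 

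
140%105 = 35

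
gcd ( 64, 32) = 32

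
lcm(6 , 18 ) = 18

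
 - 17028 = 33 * (- 516)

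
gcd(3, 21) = 3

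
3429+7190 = 10619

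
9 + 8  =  17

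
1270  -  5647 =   -  4377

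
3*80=240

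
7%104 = 7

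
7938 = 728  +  7210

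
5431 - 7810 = - 2379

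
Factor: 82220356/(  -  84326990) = - 2^1 * 5^(-1 )*11^( - 1)  *  79^1 * 260191^1*766609^( - 1 ) = - 41110178/42163495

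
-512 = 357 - 869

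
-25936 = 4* ( - 6484 )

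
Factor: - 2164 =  -2^2*541^1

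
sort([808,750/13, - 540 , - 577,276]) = [ - 577, - 540,750/13,276, 808 ] 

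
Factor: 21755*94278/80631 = 683672630/26877=2^1*3^( - 1 )*5^1*17^ ( - 2 )*19^2*31^( - 1) * 229^1*827^1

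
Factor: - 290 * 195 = - 2^1*3^1 * 5^2*13^1*29^1  =  - 56550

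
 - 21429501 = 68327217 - 89756718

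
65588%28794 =8000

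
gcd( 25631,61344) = 71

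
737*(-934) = -688358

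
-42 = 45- 87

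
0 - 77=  - 77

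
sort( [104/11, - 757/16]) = [ - 757/16, 104/11 ] 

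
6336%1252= 76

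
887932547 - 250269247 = 637663300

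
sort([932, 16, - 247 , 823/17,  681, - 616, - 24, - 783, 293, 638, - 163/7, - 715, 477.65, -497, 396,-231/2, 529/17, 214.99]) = [-783 ,-715 ,-616, - 497 ,-247, - 231/2, - 24,  -  163/7 , 16,529/17, 823/17, 214.99,293, 396, 477.65,638, 681,932 ]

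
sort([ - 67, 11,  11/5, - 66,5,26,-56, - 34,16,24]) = [- 67, - 66,  -  56, - 34,11/5,5,11, 16,24 , 26]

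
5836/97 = 60 + 16/97 = 60.16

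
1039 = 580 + 459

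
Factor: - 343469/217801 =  - 973/617 = - 7^1*139^1*617^( - 1 )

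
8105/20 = 405 + 1/4= 405.25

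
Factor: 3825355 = 5^1*109^1 * 7019^1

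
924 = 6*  154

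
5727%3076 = 2651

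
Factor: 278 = 2^1 * 139^1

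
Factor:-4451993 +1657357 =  - 2^2* 13^1*223^1 * 241^1 = - 2794636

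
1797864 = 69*26056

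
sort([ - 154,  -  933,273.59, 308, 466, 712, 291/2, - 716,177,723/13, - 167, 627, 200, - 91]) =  [ - 933, - 716, - 167, - 154, - 91, 723/13, 291/2 , 177, 200, 273.59, 308,466, 627, 712 ]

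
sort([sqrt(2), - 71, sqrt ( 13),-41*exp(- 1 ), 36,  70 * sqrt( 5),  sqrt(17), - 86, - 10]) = [-86, - 71, - 41*exp ( - 1 ), - 10,  sqrt( 2 ), sqrt (13), sqrt( 17),36, 70*sqrt ( 5 )]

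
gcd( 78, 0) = 78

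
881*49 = 43169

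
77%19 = 1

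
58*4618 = 267844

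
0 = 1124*0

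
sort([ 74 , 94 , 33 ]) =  [ 33,74, 94 ]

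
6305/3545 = 1261/709 = 1.78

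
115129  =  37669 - - 77460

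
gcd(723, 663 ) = 3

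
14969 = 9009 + 5960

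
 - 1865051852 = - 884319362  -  980732490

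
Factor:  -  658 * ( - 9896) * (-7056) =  - 45945623808=-2^8*3^2*7^3 * 47^1*1237^1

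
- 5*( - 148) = 740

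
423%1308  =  423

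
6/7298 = 3/3649= 0.00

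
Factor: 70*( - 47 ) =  - 2^1*5^1*7^1* 47^1=-  3290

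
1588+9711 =11299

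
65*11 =715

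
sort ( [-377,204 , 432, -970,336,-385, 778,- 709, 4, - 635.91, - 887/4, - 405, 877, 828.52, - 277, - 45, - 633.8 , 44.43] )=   [ - 970,-709, - 635.91, - 633.8,-405,- 385, - 377, - 277, - 887/4, - 45, 4,44.43,  204, 336,432,778, 828.52, 877 ] 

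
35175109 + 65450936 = 100626045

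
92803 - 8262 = 84541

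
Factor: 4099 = 4099^1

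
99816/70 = 49908/35= 1425.94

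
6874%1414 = 1218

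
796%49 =12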